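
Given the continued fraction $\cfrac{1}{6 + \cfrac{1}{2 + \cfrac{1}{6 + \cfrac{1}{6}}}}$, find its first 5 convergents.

Using the convergent recurrence p_i = a_i*p_{i-1} + p_{i-2}, q_i = a_i*q_{i-1} + q_{i-2} with p_{-2}=0, p_{-1}=1, q_{-2}=1, q_{-1}=0:
  i=0: a_0=0, p_0 = 0*1 + 0 = 0, q_0 = 0*0 + 1 = 1.
  i=1: a_1=6, p_1 = 6*0 + 1 = 1, q_1 = 6*1 + 0 = 6.
  i=2: a_2=2, p_2 = 2*1 + 0 = 2, q_2 = 2*6 + 1 = 13.
  i=3: a_3=6, p_3 = 6*2 + 1 = 13, q_3 = 6*13 + 6 = 84.
  i=4: a_4=6, p_4 = 6*13 + 2 = 80, q_4 = 6*84 + 13 = 517.

0/1, 1/6, 2/13, 13/84, 80/517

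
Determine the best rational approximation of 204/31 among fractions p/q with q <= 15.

79/12

Expand x = 204/31 as a continued fraction with the Euclidean algorithm:
  204 = 6*31 + 18, so a_0 = 6.
  31 = 1*18 + 13, so a_1 = 1.
  18 = 1*13 + 5, so a_2 = 1.
  13 = 2*5 + 3, so a_3 = 2.
  5 = 1*3 + 2, so a_4 = 1.
  3 = 1*2 + 1, so a_5 = 1.
  2 = 2*1 + 0, so a_6 = 2.
so x = [6; 1, 1, 2, 1, 1, 2].
Convergents (p_i = a_i*p_{i-1} + p_{i-2}, q_i = a_i*q_{i-1} + q_{i-2} with p_{-2}=0, p_{-1}=1, q_{-2}=1, q_{-1}=0), until the denominator exceeds 15:
  i=0: a_0=6, p_0 = 6*1 + 0 = 6, q_0 = 6*0 + 1 = 1.
  i=1: a_1=1, p_1 = 1*6 + 1 = 7, q_1 = 1*1 + 0 = 1.
  i=2: a_2=1, p_2 = 1*7 + 6 = 13, q_2 = 1*1 + 1 = 2.
  i=3: a_3=2, p_3 = 2*13 + 7 = 33, q_3 = 2*2 + 1 = 5.
  i=4: a_4=1, p_4 = 1*33 + 13 = 46, q_4 = 1*5 + 2 = 7.
  i=5: a_5=1, p_5 = 1*46 + 33 = 79, q_5 = 1*7 + 5 = 12.
  i=6: a_6=2, p_6 = 2*79 + 46 = 204, q_6 = 2*12 + 7 = 31.
q_6 = 31 > 15, so the last convergent with denominator <= 15 is p_5/q_5 = 79/12.
The closest fraction with denominator <= 15 is either p_5/q_5 or the intermediate fraction (k*p_5 + p_4)/(k*q_5 + q_4) with the largest k >= 1 whose denominator stays <= 15; these approach x as k grows, and every other convergent or intermediate fraction in range is farther away.
Largest k: floor((15 - q_4)/q_5) = floor((15 - 7)/12) = 0.
Since k = 0, no intermediate fraction beyond p_5/q_5 has denominator <= 15, so the convergent 79/12 is the closest (its error is |204*12 - 79*31|/(31*12) = 1/372).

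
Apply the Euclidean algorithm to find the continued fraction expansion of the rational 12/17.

[0; 1, 2, 2, 2]

Run the Euclidean algorithm on 12 and 17; the successive quotients are the partial quotients a_0, a_1, ... (each step inverts the fractional part left over by the previous one):
  12 = 0*17 + 12, so a_0 = 0.
  17 = 1*12 + 5, so a_1 = 1.
  12 = 2*5 + 2, so a_2 = 2.
  5 = 2*2 + 1, so a_3 = 2.
  2 = 2*1 + 0, so a_4 = 2.
The remainder reaches 0 after 5 divisions, so the expansion has 5 partial quotients, read off in order.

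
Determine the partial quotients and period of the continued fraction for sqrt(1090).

[33; (66)]

Write x_i = (sqrt(1090) + m_i)/d_i with (m_0, d_0) = (0, 1). a_0 = floor(sqrt(1090)) = 33, since 33^2 = 1089 <= 1090 < 1156 = 34^2.
Iterate m_{i+1} = d_i*a_i - m_i, d_{i+1} = (1090 - m_{i+1}^2)/d_i, a_{i+1} = floor((a_0 + m_{i+1})/d_{i+1}):
  m_1 = 1*33 - 0 = 33, d_1 = (1090 - 33^2)/1 = 1/1 = 1, a_1 = floor((33 + 33)/1) = 66.
  m_2 = 1*66 - 33 = 33, d_2 = (1090 - 33^2)/1 = 1/1 = 1: (m_2, d_2) = (m_1, d_1) = (33, 1), so from here the quotient a_1 repeats; the period length is 1.
Hence the expansion of sqrt(1090) is a_0 = 33 followed by the repeating block 66 (period 1).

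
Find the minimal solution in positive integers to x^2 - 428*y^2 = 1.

First expand sqrt(428) as a continued fraction. With x_i = (sqrt(428) + m_i)/d_i and (m_0, d_0) = (0, 1): a_0 = floor(sqrt(428)) = 20, since 20^2 = 400 <= 428 < 441 = 21^2.
Iterate m_{i+1} = d_i*a_i - m_i, d_{i+1} = (428 - m_{i+1}^2)/d_i, a_{i+1} = floor((a_0 + m_{i+1})/d_{i+1}):
  m_1 = 1*20 - 0 = 20, d_1 = (428 - 20^2)/1 = 28/1 = 28, a_1 = floor((20 + 20)/28) = 1.
  m_2 = 28*1 - 20 = 8, d_2 = (428 - 8^2)/28 = 364/28 = 13, a_2 = floor((20 + 8)/13) = 2.
  m_3 = 13*2 - 8 = 18, d_3 = (428 - 18^2)/13 = 104/13 = 8, a_3 = floor((20 + 18)/8) = 4.
  m_4 = 8*4 - 18 = 14, d_4 = (428 - 14^2)/8 = 232/8 = 29, a_4 = floor((20 + 14)/29) = 1.
  m_5 = 29*1 - 14 = 15, d_5 = (428 - 15^2)/29 = 203/29 = 7, a_5 = floor((20 + 15)/7) = 5.
  m_6 = 7*5 - 15 = 20, d_6 = (428 - 20^2)/7 = 28/7 = 4, a_6 = floor((20 + 20)/4) = 10.
  m_7 = 4*10 - 20 = 20, d_7 = (428 - 20^2)/4 = 28/4 = 7, a_7 = floor((20 + 20)/7) = 5.
  m_8 = 7*5 - 20 = 15, d_8 = (428 - 15^2)/7 = 203/7 = 29, a_8 = floor((20 + 15)/29) = 1.
  m_9 = 29*1 - 15 = 14, d_9 = (428 - 14^2)/29 = 232/29 = 8, a_9 = floor((20 + 14)/8) = 4.
  m_10 = 8*4 - 14 = 18, d_10 = (428 - 18^2)/8 = 104/8 = 13, a_10 = floor((20 + 18)/13) = 2.
  m_11 = 13*2 - 18 = 8, d_11 = (428 - 8^2)/13 = 364/13 = 28, a_11 = floor((20 + 8)/28) = 1.
  m_12 = 28*1 - 8 = 20, d_12 = (428 - 20^2)/28 = 28/28 = 1, a_12 = floor((20 + 20)/1) = 40.
  m_13 = 1*40 - 20 = 20, d_13 = (428 - 20^2)/1 = 28/1 = 28: (m_13, d_13) = (m_1, d_1) = (20, 28), so from here the quotients repeat a_1, ..., a_12; the period length is 12.
So sqrt(428) = [20; (1, 2, 4, 1, 5, 10, 5, 1, 4, 2, 1, 40)] with period length k = 12.
k is even, so the fundamental solution of x^2 - 428y^2 = 1 is (p_{k-1}, q_{k-1}) = (p_11, q_11); compute convergents through index 11.
Convergents (p_i = a_i*p_{i-1} + p_{i-2}, q_i = a_i*q_{i-1} + q_{i-2} with p_{-2}=0, p_{-1}=1, q_{-2}=1, q_{-1}=0):
  i=0: a_0=20, p_0 = 20*1 + 0 = 20, q_0 = 20*0 + 1 = 1.
  i=1: a_1=1, p_1 = 1*20 + 1 = 21, q_1 = 1*1 + 0 = 1.
  i=2: a_2=2, p_2 = 2*21 + 20 = 62, q_2 = 2*1 + 1 = 3.
  i=3: a_3=4, p_3 = 4*62 + 21 = 269, q_3 = 4*3 + 1 = 13.
  i=4: a_4=1, p_4 = 1*269 + 62 = 331, q_4 = 1*13 + 3 = 16.
  i=5: a_5=5, p_5 = 5*331 + 269 = 1924, q_5 = 5*16 + 13 = 93.
  i=6: a_6=10, p_6 = 10*1924 + 331 = 19571, q_6 = 10*93 + 16 = 946.
  i=7: a_7=5, p_7 = 5*19571 + 1924 = 99779, q_7 = 5*946 + 93 = 4823.
  i=8: a_8=1, p_8 = 1*99779 + 19571 = 119350, q_8 = 1*4823 + 946 = 5769.
  i=9: a_9=4, p_9 = 4*119350 + 99779 = 577179, q_9 = 4*5769 + 4823 = 27899.
  i=10: a_10=2, p_10 = 2*577179 + 119350 = 1273708, q_10 = 2*27899 + 5769 = 61567.
  i=11: a_11=1, p_11 = 1*1273708 + 577179 = 1850887, q_11 = 1*61567 + 27899 = 89466.
Check: 1850887^2 - 428*89466^2 = 3425782686769 - 3425782686768 = 1, so (x, y) = (1850887, 89466) solves the equation, and by the theorem it is the least positive solution.

(x, y) = (1850887, 89466)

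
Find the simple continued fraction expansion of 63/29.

Run the Euclidean algorithm on 63 and 29; the successive quotients are the partial quotients a_0, a_1, ... (each step inverts the fractional part left over by the previous one):
  63 = 2*29 + 5, so a_0 = 2.
  29 = 5*5 + 4, so a_1 = 5.
  5 = 1*4 + 1, so a_2 = 1.
  4 = 4*1 + 0, so a_3 = 4.
The remainder reaches 0 after 4 divisions, so the expansion has 4 partial quotients, read off in order.

[2; 5, 1, 4]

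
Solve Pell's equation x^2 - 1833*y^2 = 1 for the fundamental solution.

(x, y) = (4253783, 99356)

First expand sqrt(1833) as a continued fraction. With x_i = (sqrt(1833) + m_i)/d_i and (m_0, d_0) = (0, 1): a_0 = floor(sqrt(1833)) = 42, since 42^2 = 1764 <= 1833 < 1849 = 43^2.
Iterate m_{i+1} = d_i*a_i - m_i, d_{i+1} = (1833 - m_{i+1}^2)/d_i, a_{i+1} = floor((a_0 + m_{i+1})/d_{i+1}):
  m_1 = 1*42 - 0 = 42, d_1 = (1833 - 42^2)/1 = 69/1 = 69, a_1 = floor((42 + 42)/69) = 1.
  m_2 = 69*1 - 42 = 27, d_2 = (1833 - 27^2)/69 = 1104/69 = 16, a_2 = floor((42 + 27)/16) = 4.
  m_3 = 16*4 - 27 = 37, d_3 = (1833 - 37^2)/16 = 464/16 = 29, a_3 = floor((42 + 37)/29) = 2.
  m_4 = 29*2 - 37 = 21, d_4 = (1833 - 21^2)/29 = 1392/29 = 48, a_4 = floor((42 + 21)/48) = 1.
  m_5 = 48*1 - 21 = 27, d_5 = (1833 - 27^2)/48 = 1104/48 = 23, a_5 = floor((42 + 27)/23) = 3.
  m_6 = 23*3 - 27 = 42, d_6 = (1833 - 42^2)/23 = 69/23 = 3, a_6 = floor((42 + 42)/3) = 28.
  m_7 = 3*28 - 42 = 42, d_7 = (1833 - 42^2)/3 = 69/3 = 23, a_7 = floor((42 + 42)/23) = 3.
  m_8 = 23*3 - 42 = 27, d_8 = (1833 - 27^2)/23 = 1104/23 = 48, a_8 = floor((42 + 27)/48) = 1.
  m_9 = 48*1 - 27 = 21, d_9 = (1833 - 21^2)/48 = 1392/48 = 29, a_9 = floor((42 + 21)/29) = 2.
  m_10 = 29*2 - 21 = 37, d_10 = (1833 - 37^2)/29 = 464/29 = 16, a_10 = floor((42 + 37)/16) = 4.
  m_11 = 16*4 - 37 = 27, d_11 = (1833 - 27^2)/16 = 1104/16 = 69, a_11 = floor((42 + 27)/69) = 1.
  m_12 = 69*1 - 27 = 42, d_12 = (1833 - 42^2)/69 = 69/69 = 1, a_12 = floor((42 + 42)/1) = 84.
  m_13 = 1*84 - 42 = 42, d_13 = (1833 - 42^2)/1 = 69/1 = 69: (m_13, d_13) = (m_1, d_1) = (42, 69), so from here the quotients repeat a_1, ..., a_12; the period length is 12.
So sqrt(1833) = [42; (1, 4, 2, 1, 3, 28, 3, 1, 2, 4, 1, 84)] with period length k = 12.
k is even, so the fundamental solution of x^2 - 1833y^2 = 1 is (p_{k-1}, q_{k-1}) = (p_11, q_11); compute convergents through index 11.
Convergents (p_i = a_i*p_{i-1} + p_{i-2}, q_i = a_i*q_{i-1} + q_{i-2} with p_{-2}=0, p_{-1}=1, q_{-2}=1, q_{-1}=0):
  i=0: a_0=42, p_0 = 42*1 + 0 = 42, q_0 = 42*0 + 1 = 1.
  i=1: a_1=1, p_1 = 1*42 + 1 = 43, q_1 = 1*1 + 0 = 1.
  i=2: a_2=4, p_2 = 4*43 + 42 = 214, q_2 = 4*1 + 1 = 5.
  i=3: a_3=2, p_3 = 2*214 + 43 = 471, q_3 = 2*5 + 1 = 11.
  i=4: a_4=1, p_4 = 1*471 + 214 = 685, q_4 = 1*11 + 5 = 16.
  i=5: a_5=3, p_5 = 3*685 + 471 = 2526, q_5 = 3*16 + 11 = 59.
  i=6: a_6=28, p_6 = 28*2526 + 685 = 71413, q_6 = 28*59 + 16 = 1668.
  i=7: a_7=3, p_7 = 3*71413 + 2526 = 216765, q_7 = 3*1668 + 59 = 5063.
  i=8: a_8=1, p_8 = 1*216765 + 71413 = 288178, q_8 = 1*5063 + 1668 = 6731.
  i=9: a_9=2, p_9 = 2*288178 + 216765 = 793121, q_9 = 2*6731 + 5063 = 18525.
  i=10: a_10=4, p_10 = 4*793121 + 288178 = 3460662, q_10 = 4*18525 + 6731 = 80831.
  i=11: a_11=1, p_11 = 1*3460662 + 793121 = 4253783, q_11 = 1*80831 + 18525 = 99356.
Check: 4253783^2 - 1833*99356^2 = 18094669811089 - 18094669811088 = 1, so (x, y) = (4253783, 99356) solves the equation, and by the theorem it is the least positive solution.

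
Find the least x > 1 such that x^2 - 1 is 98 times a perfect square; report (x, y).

(x, y) = (99, 10)

First expand sqrt(98) as a continued fraction. With x_i = (sqrt(98) + m_i)/d_i and (m_0, d_0) = (0, 1): a_0 = floor(sqrt(98)) = 9, since 9^2 = 81 <= 98 < 100 = 10^2.
Iterate m_{i+1} = d_i*a_i - m_i, d_{i+1} = (98 - m_{i+1}^2)/d_i, a_{i+1} = floor((a_0 + m_{i+1})/d_{i+1}):
  m_1 = 1*9 - 0 = 9, d_1 = (98 - 9^2)/1 = 17/1 = 17, a_1 = floor((9 + 9)/17) = 1.
  m_2 = 17*1 - 9 = 8, d_2 = (98 - 8^2)/17 = 34/17 = 2, a_2 = floor((9 + 8)/2) = 8.
  m_3 = 2*8 - 8 = 8, d_3 = (98 - 8^2)/2 = 34/2 = 17, a_3 = floor((9 + 8)/17) = 1.
  m_4 = 17*1 - 8 = 9, d_4 = (98 - 9^2)/17 = 17/17 = 1, a_4 = floor((9 + 9)/1) = 18.
  m_5 = 1*18 - 9 = 9, d_5 = (98 - 9^2)/1 = 17/1 = 17: (m_5, d_5) = (m_1, d_1) = (9, 17), so from here the quotients repeat a_1, ..., a_4; the period length is 4.
So sqrt(98) = [9; (1, 8, 1, 18)] with period length k = 4.
k is even, so the fundamental solution of x^2 - 98y^2 = 1 is (p_{k-1}, q_{k-1}) = (p_3, q_3); compute convergents through index 3.
Convergents (p_i = a_i*p_{i-1} + p_{i-2}, q_i = a_i*q_{i-1} + q_{i-2} with p_{-2}=0, p_{-1}=1, q_{-2}=1, q_{-1}=0):
  i=0: a_0=9, p_0 = 9*1 + 0 = 9, q_0 = 9*0 + 1 = 1.
  i=1: a_1=1, p_1 = 1*9 + 1 = 10, q_1 = 1*1 + 0 = 1.
  i=2: a_2=8, p_2 = 8*10 + 9 = 89, q_2 = 8*1 + 1 = 9.
  i=3: a_3=1, p_3 = 1*89 + 10 = 99, q_3 = 1*9 + 1 = 10.
Check: 99^2 - 98*10^2 = 9801 - 9800 = 1, so (x, y) = (99, 10) solves the equation, and by the theorem it is the least positive solution.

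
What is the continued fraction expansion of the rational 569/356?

Run the Euclidean algorithm on 569 and 356; the successive quotients are the partial quotients a_0, a_1, ... (each step inverts the fractional part left over by the previous one):
  569 = 1*356 + 213, so a_0 = 1.
  356 = 1*213 + 143, so a_1 = 1.
  213 = 1*143 + 70, so a_2 = 1.
  143 = 2*70 + 3, so a_3 = 2.
  70 = 23*3 + 1, so a_4 = 23.
  3 = 3*1 + 0, so a_5 = 3.
The remainder reaches 0 after 6 divisions, so the expansion has 6 partial quotients, read off in order.

[1; 1, 1, 2, 23, 3]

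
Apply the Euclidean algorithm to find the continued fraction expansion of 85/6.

[14; 6]

Run the Euclidean algorithm on 85 and 6; the successive quotients are the partial quotients a_0, a_1, ... (each step inverts the fractional part left over by the previous one):
  85 = 14*6 + 1, so a_0 = 14.
  6 = 6*1 + 0, so a_1 = 6.
The remainder reaches 0 after 2 divisions, so the expansion has 2 partial quotients, read off in order.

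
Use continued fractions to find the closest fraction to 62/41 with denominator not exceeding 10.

Expand x = 62/41 as a continued fraction with the Euclidean algorithm:
  62 = 1*41 + 21, so a_0 = 1.
  41 = 1*21 + 20, so a_1 = 1.
  21 = 1*20 + 1, so a_2 = 1.
  20 = 20*1 + 0, so a_3 = 20.
so x = [1; 1, 1, 20].
Convergents (p_i = a_i*p_{i-1} + p_{i-2}, q_i = a_i*q_{i-1} + q_{i-2} with p_{-2}=0, p_{-1}=1, q_{-2}=1, q_{-1}=0), until the denominator exceeds 10:
  i=0: a_0=1, p_0 = 1*1 + 0 = 1, q_0 = 1*0 + 1 = 1.
  i=1: a_1=1, p_1 = 1*1 + 1 = 2, q_1 = 1*1 + 0 = 1.
  i=2: a_2=1, p_2 = 1*2 + 1 = 3, q_2 = 1*1 + 1 = 2.
  i=3: a_3=20, p_3 = 20*3 + 2 = 62, q_3 = 20*2 + 1 = 41.
q_3 = 41 > 10, so the last convergent with denominator <= 10 is p_2/q_2 = 3/2.
The closest fraction with denominator <= 10 is either p_2/q_2 or the intermediate fraction (k*p_2 + p_1)/(k*q_2 + q_1) with the largest k >= 1 whose denominator stays <= 10; these approach x as k grows, and every other convergent or intermediate fraction in range is farther away.
Largest k: floor((10 - q_1)/q_2) = floor((10 - 1)/2) = 4.
That gives (4*3 + 2)/(4*2 + 1) = 14/9.
Compare the errors: |x - 3/2| = |62*2 - 3*41|/(41*2) = 1/82, and |x - 14/9| = |62*9 - 14*41|/(41*9) = 16/369.
Cross-multiplying, 1*369 = 369 < 1312 = 16*82, so 1/82 is smaller: the convergent 3/2 is closer to x than 14/9.

3/2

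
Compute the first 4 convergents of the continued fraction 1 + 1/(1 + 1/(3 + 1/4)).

1/1, 2/1, 7/4, 30/17

Using the convergent recurrence p_i = a_i*p_{i-1} + p_{i-2}, q_i = a_i*q_{i-1} + q_{i-2} with p_{-2}=0, p_{-1}=1, q_{-2}=1, q_{-1}=0:
  i=0: a_0=1, p_0 = 1*1 + 0 = 1, q_0 = 1*0 + 1 = 1.
  i=1: a_1=1, p_1 = 1*1 + 1 = 2, q_1 = 1*1 + 0 = 1.
  i=2: a_2=3, p_2 = 3*2 + 1 = 7, q_2 = 3*1 + 1 = 4.
  i=3: a_3=4, p_3 = 4*7 + 2 = 30, q_3 = 4*4 + 1 = 17.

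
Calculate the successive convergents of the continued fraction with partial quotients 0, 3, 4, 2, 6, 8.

0/1, 1/3, 4/13, 9/29, 58/187, 473/1525

Using the convergent recurrence p_i = a_i*p_{i-1} + p_{i-2}, q_i = a_i*q_{i-1} + q_{i-2} with p_{-2}=0, p_{-1}=1, q_{-2}=1, q_{-1}=0:
  i=0: a_0=0, p_0 = 0*1 + 0 = 0, q_0 = 0*0 + 1 = 1.
  i=1: a_1=3, p_1 = 3*0 + 1 = 1, q_1 = 3*1 + 0 = 3.
  i=2: a_2=4, p_2 = 4*1 + 0 = 4, q_2 = 4*3 + 1 = 13.
  i=3: a_3=2, p_3 = 2*4 + 1 = 9, q_3 = 2*13 + 3 = 29.
  i=4: a_4=6, p_4 = 6*9 + 4 = 58, q_4 = 6*29 + 13 = 187.
  i=5: a_5=8, p_5 = 8*58 + 9 = 473, q_5 = 8*187 + 29 = 1525.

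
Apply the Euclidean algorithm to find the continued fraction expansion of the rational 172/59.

Run the Euclidean algorithm on 172 and 59; the successive quotients are the partial quotients a_0, a_1, ... (each step inverts the fractional part left over by the previous one):
  172 = 2*59 + 54, so a_0 = 2.
  59 = 1*54 + 5, so a_1 = 1.
  54 = 10*5 + 4, so a_2 = 10.
  5 = 1*4 + 1, so a_3 = 1.
  4 = 4*1 + 0, so a_4 = 4.
The remainder reaches 0 after 5 divisions, so the expansion has 5 partial quotients, read off in order.

[2; 1, 10, 1, 4]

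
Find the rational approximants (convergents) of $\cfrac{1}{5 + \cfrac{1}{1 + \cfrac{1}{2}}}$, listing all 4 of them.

0/1, 1/5, 1/6, 3/17

Using the convergent recurrence p_i = a_i*p_{i-1} + p_{i-2}, q_i = a_i*q_{i-1} + q_{i-2} with p_{-2}=0, p_{-1}=1, q_{-2}=1, q_{-1}=0:
  i=0: a_0=0, p_0 = 0*1 + 0 = 0, q_0 = 0*0 + 1 = 1.
  i=1: a_1=5, p_1 = 5*0 + 1 = 1, q_1 = 5*1 + 0 = 5.
  i=2: a_2=1, p_2 = 1*1 + 0 = 1, q_2 = 1*5 + 1 = 6.
  i=3: a_3=2, p_3 = 2*1 + 1 = 3, q_3 = 2*6 + 5 = 17.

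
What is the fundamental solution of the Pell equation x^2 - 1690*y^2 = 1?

First expand sqrt(1690) as a continued fraction. With x_i = (sqrt(1690) + m_i)/d_i and (m_0, d_0) = (0, 1): a_0 = floor(sqrt(1690)) = 41, since 41^2 = 1681 <= 1690 < 1764 = 42^2.
Iterate m_{i+1} = d_i*a_i - m_i, d_{i+1} = (1690 - m_{i+1}^2)/d_i, a_{i+1} = floor((a_0 + m_{i+1})/d_{i+1}):
  m_1 = 1*41 - 0 = 41, d_1 = (1690 - 41^2)/1 = 9/1 = 9, a_1 = floor((41 + 41)/9) = 9.
  m_2 = 9*9 - 41 = 40, d_2 = (1690 - 40^2)/9 = 90/9 = 10, a_2 = floor((41 + 40)/10) = 8.
  m_3 = 10*8 - 40 = 40, d_3 = (1690 - 40^2)/10 = 90/10 = 9, a_3 = floor((41 + 40)/9) = 9.
  m_4 = 9*9 - 40 = 41, d_4 = (1690 - 41^2)/9 = 9/9 = 1, a_4 = floor((41 + 41)/1) = 82.
  m_5 = 1*82 - 41 = 41, d_5 = (1690 - 41^2)/1 = 9/1 = 9: (m_5, d_5) = (m_1, d_1) = (41, 9), so from here the quotients repeat a_1, ..., a_4; the period length is 4.
So sqrt(1690) = [41; (9, 8, 9, 82)] with period length k = 4.
k is even, so the fundamental solution of x^2 - 1690y^2 = 1 is (p_{k-1}, q_{k-1}) = (p_3, q_3); compute convergents through index 3.
Convergents (p_i = a_i*p_{i-1} + p_{i-2}, q_i = a_i*q_{i-1} + q_{i-2} with p_{-2}=0, p_{-1}=1, q_{-2}=1, q_{-1}=0):
  i=0: a_0=41, p_0 = 41*1 + 0 = 41, q_0 = 41*0 + 1 = 1.
  i=1: a_1=9, p_1 = 9*41 + 1 = 370, q_1 = 9*1 + 0 = 9.
  i=2: a_2=8, p_2 = 8*370 + 41 = 3001, q_2 = 8*9 + 1 = 73.
  i=3: a_3=9, p_3 = 9*3001 + 370 = 27379, q_3 = 9*73 + 9 = 666.
Check: 27379^2 - 1690*666^2 = 749609641 - 749609640 = 1, so (x, y) = (27379, 666) solves the equation, and by the theorem it is the least positive solution.

(x, y) = (27379, 666)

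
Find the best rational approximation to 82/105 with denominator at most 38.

25/32

Expand x = 82/105 as a continued fraction with the Euclidean algorithm:
  82 = 0*105 + 82, so a_0 = 0.
  105 = 1*82 + 23, so a_1 = 1.
  82 = 3*23 + 13, so a_2 = 3.
  23 = 1*13 + 10, so a_3 = 1.
  13 = 1*10 + 3, so a_4 = 1.
  10 = 3*3 + 1, so a_5 = 3.
  3 = 3*1 + 0, so a_6 = 3.
so x = [0; 1, 3, 1, 1, 3, 3].
Convergents (p_i = a_i*p_{i-1} + p_{i-2}, q_i = a_i*q_{i-1} + q_{i-2} with p_{-2}=0, p_{-1}=1, q_{-2}=1, q_{-1}=0), until the denominator exceeds 38:
  i=0: a_0=0, p_0 = 0*1 + 0 = 0, q_0 = 0*0 + 1 = 1.
  i=1: a_1=1, p_1 = 1*0 + 1 = 1, q_1 = 1*1 + 0 = 1.
  i=2: a_2=3, p_2 = 3*1 + 0 = 3, q_2 = 3*1 + 1 = 4.
  i=3: a_3=1, p_3 = 1*3 + 1 = 4, q_3 = 1*4 + 1 = 5.
  i=4: a_4=1, p_4 = 1*4 + 3 = 7, q_4 = 1*5 + 4 = 9.
  i=5: a_5=3, p_5 = 3*7 + 4 = 25, q_5 = 3*9 + 5 = 32.
  i=6: a_6=3, p_6 = 3*25 + 7 = 82, q_6 = 3*32 + 9 = 105.
q_6 = 105 > 38, so the last convergent with denominator <= 38 is p_5/q_5 = 25/32.
The closest fraction with denominator <= 38 is either p_5/q_5 or the intermediate fraction (k*p_5 + p_4)/(k*q_5 + q_4) with the largest k >= 1 whose denominator stays <= 38; these approach x as k grows, and every other convergent or intermediate fraction in range is farther away.
Largest k: floor((38 - q_4)/q_5) = floor((38 - 9)/32) = 0.
Since k = 0, no intermediate fraction beyond p_5/q_5 has denominator <= 38, so the convergent 25/32 is the closest (its error is |82*32 - 25*105|/(105*32) = 1/3360).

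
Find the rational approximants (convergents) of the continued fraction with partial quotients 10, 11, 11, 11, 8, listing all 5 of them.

Using the convergent recurrence p_i = a_i*p_{i-1} + p_{i-2}, q_i = a_i*q_{i-1} + q_{i-2} with p_{-2}=0, p_{-1}=1, q_{-2}=1, q_{-1}=0:
  i=0: a_0=10, p_0 = 10*1 + 0 = 10, q_0 = 10*0 + 1 = 1.
  i=1: a_1=11, p_1 = 11*10 + 1 = 111, q_1 = 11*1 + 0 = 11.
  i=2: a_2=11, p_2 = 11*111 + 10 = 1231, q_2 = 11*11 + 1 = 122.
  i=3: a_3=11, p_3 = 11*1231 + 111 = 13652, q_3 = 11*122 + 11 = 1353.
  i=4: a_4=8, p_4 = 8*13652 + 1231 = 110447, q_4 = 8*1353 + 122 = 10946.

10/1, 111/11, 1231/122, 13652/1353, 110447/10946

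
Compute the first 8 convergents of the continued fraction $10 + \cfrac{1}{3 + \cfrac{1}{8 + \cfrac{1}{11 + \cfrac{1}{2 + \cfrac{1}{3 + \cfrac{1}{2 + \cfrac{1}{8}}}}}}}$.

10/1, 31/3, 258/25, 2869/278, 5996/581, 20857/2021, 47710/4623, 402537/39005

Using the convergent recurrence p_i = a_i*p_{i-1} + p_{i-2}, q_i = a_i*q_{i-1} + q_{i-2} with p_{-2}=0, p_{-1}=1, q_{-2}=1, q_{-1}=0:
  i=0: a_0=10, p_0 = 10*1 + 0 = 10, q_0 = 10*0 + 1 = 1.
  i=1: a_1=3, p_1 = 3*10 + 1 = 31, q_1 = 3*1 + 0 = 3.
  i=2: a_2=8, p_2 = 8*31 + 10 = 258, q_2 = 8*3 + 1 = 25.
  i=3: a_3=11, p_3 = 11*258 + 31 = 2869, q_3 = 11*25 + 3 = 278.
  i=4: a_4=2, p_4 = 2*2869 + 258 = 5996, q_4 = 2*278 + 25 = 581.
  i=5: a_5=3, p_5 = 3*5996 + 2869 = 20857, q_5 = 3*581 + 278 = 2021.
  i=6: a_6=2, p_6 = 2*20857 + 5996 = 47710, q_6 = 2*2021 + 581 = 4623.
  i=7: a_7=8, p_7 = 8*47710 + 20857 = 402537, q_7 = 8*4623 + 2021 = 39005.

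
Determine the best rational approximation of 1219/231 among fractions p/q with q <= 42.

Expand x = 1219/231 as a continued fraction with the Euclidean algorithm:
  1219 = 5*231 + 64, so a_0 = 5.
  231 = 3*64 + 39, so a_1 = 3.
  64 = 1*39 + 25, so a_2 = 1.
  39 = 1*25 + 14, so a_3 = 1.
  25 = 1*14 + 11, so a_4 = 1.
  14 = 1*11 + 3, so a_5 = 1.
  11 = 3*3 + 2, so a_6 = 3.
  3 = 1*2 + 1, so a_7 = 1.
  2 = 2*1 + 0, so a_8 = 2.
so x = [5; 3, 1, 1, 1, 1, 3, 1, 2].
Convergents (p_i = a_i*p_{i-1} + p_{i-2}, q_i = a_i*q_{i-1} + q_{i-2} with p_{-2}=0, p_{-1}=1, q_{-2}=1, q_{-1}=0), until the denominator exceeds 42:
  i=0: a_0=5, p_0 = 5*1 + 0 = 5, q_0 = 5*0 + 1 = 1.
  i=1: a_1=3, p_1 = 3*5 + 1 = 16, q_1 = 3*1 + 0 = 3.
  i=2: a_2=1, p_2 = 1*16 + 5 = 21, q_2 = 1*3 + 1 = 4.
  i=3: a_3=1, p_3 = 1*21 + 16 = 37, q_3 = 1*4 + 3 = 7.
  i=4: a_4=1, p_4 = 1*37 + 21 = 58, q_4 = 1*7 + 4 = 11.
  i=5: a_5=1, p_5 = 1*58 + 37 = 95, q_5 = 1*11 + 7 = 18.
  i=6: a_6=3, p_6 = 3*95 + 58 = 343, q_6 = 3*18 + 11 = 65.
q_6 = 65 > 42, so the last convergent with denominator <= 42 is p_5/q_5 = 95/18.
The closest fraction with denominator <= 42 is either p_5/q_5 or the intermediate fraction (k*p_5 + p_4)/(k*q_5 + q_4) with the largest k >= 1 whose denominator stays <= 42; these approach x as k grows, and every other convergent or intermediate fraction in range is farther away.
Largest k: floor((42 - q_4)/q_5) = floor((42 - 11)/18) = 1.
That gives (1*95 + 58)/(1*18 + 11) = 153/29.
Compare the errors: |x - 95/18| = |1219*18 - 95*231|/(231*18) = 3/4158, and |x - 153/29| = |1219*29 - 153*231|/(231*29) = 8/6699.
Cross-multiplying, 3*6699 = 20097 < 33264 = 8*4158, so 3/4158 is smaller: the convergent 95/18 is closer to x than 153/29.

95/18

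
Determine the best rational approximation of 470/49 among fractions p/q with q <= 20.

Expand x = 470/49 as a continued fraction with the Euclidean algorithm:
  470 = 9*49 + 29, so a_0 = 9.
  49 = 1*29 + 20, so a_1 = 1.
  29 = 1*20 + 9, so a_2 = 1.
  20 = 2*9 + 2, so a_3 = 2.
  9 = 4*2 + 1, so a_4 = 4.
  2 = 2*1 + 0, so a_5 = 2.
so x = [9; 1, 1, 2, 4, 2].
Convergents (p_i = a_i*p_{i-1} + p_{i-2}, q_i = a_i*q_{i-1} + q_{i-2} with p_{-2}=0, p_{-1}=1, q_{-2}=1, q_{-1}=0), until the denominator exceeds 20:
  i=0: a_0=9, p_0 = 9*1 + 0 = 9, q_0 = 9*0 + 1 = 1.
  i=1: a_1=1, p_1 = 1*9 + 1 = 10, q_1 = 1*1 + 0 = 1.
  i=2: a_2=1, p_2 = 1*10 + 9 = 19, q_2 = 1*1 + 1 = 2.
  i=3: a_3=2, p_3 = 2*19 + 10 = 48, q_3 = 2*2 + 1 = 5.
  i=4: a_4=4, p_4 = 4*48 + 19 = 211, q_4 = 4*5 + 2 = 22.
q_4 = 22 > 20, so the last convergent with denominator <= 20 is p_3/q_3 = 48/5.
The closest fraction with denominator <= 20 is either p_3/q_3 or the intermediate fraction (k*p_3 + p_2)/(k*q_3 + q_2) with the largest k >= 1 whose denominator stays <= 20; these approach x as k grows, and every other convergent or intermediate fraction in range is farther away.
Largest k: floor((20 - q_2)/q_3) = floor((20 - 2)/5) = 3.
That gives (3*48 + 19)/(3*5 + 2) = 163/17.
Compare the errors: |x - 48/5| = |470*5 - 48*49|/(49*5) = 2/245, and |x - 163/17| = |470*17 - 163*49|/(49*17) = 3/833.
Cross-multiplying, 3*245 = 735 < 1666 = 2*833, so 3/833 is smaller: the intermediate fraction 163/17 is closer to x than 48/5.

163/17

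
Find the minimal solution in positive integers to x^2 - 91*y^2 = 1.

(x, y) = (1574, 165)

First expand sqrt(91) as a continued fraction. With x_i = (sqrt(91) + m_i)/d_i and (m_0, d_0) = (0, 1): a_0 = floor(sqrt(91)) = 9, since 9^2 = 81 <= 91 < 100 = 10^2.
Iterate m_{i+1} = d_i*a_i - m_i, d_{i+1} = (91 - m_{i+1}^2)/d_i, a_{i+1} = floor((a_0 + m_{i+1})/d_{i+1}):
  m_1 = 1*9 - 0 = 9, d_1 = (91 - 9^2)/1 = 10/1 = 10, a_1 = floor((9 + 9)/10) = 1.
  m_2 = 10*1 - 9 = 1, d_2 = (91 - 1^2)/10 = 90/10 = 9, a_2 = floor((9 + 1)/9) = 1.
  m_3 = 9*1 - 1 = 8, d_3 = (91 - 8^2)/9 = 27/9 = 3, a_3 = floor((9 + 8)/3) = 5.
  m_4 = 3*5 - 8 = 7, d_4 = (91 - 7^2)/3 = 42/3 = 14, a_4 = floor((9 + 7)/14) = 1.
  m_5 = 14*1 - 7 = 7, d_5 = (91 - 7^2)/14 = 42/14 = 3, a_5 = floor((9 + 7)/3) = 5.
  m_6 = 3*5 - 7 = 8, d_6 = (91 - 8^2)/3 = 27/3 = 9, a_6 = floor((9 + 8)/9) = 1.
  m_7 = 9*1 - 8 = 1, d_7 = (91 - 1^2)/9 = 90/9 = 10, a_7 = floor((9 + 1)/10) = 1.
  m_8 = 10*1 - 1 = 9, d_8 = (91 - 9^2)/10 = 10/10 = 1, a_8 = floor((9 + 9)/1) = 18.
  m_9 = 1*18 - 9 = 9, d_9 = (91 - 9^2)/1 = 10/1 = 10: (m_9, d_9) = (m_1, d_1) = (9, 10), so from here the quotients repeat a_1, ..., a_8; the period length is 8.
So sqrt(91) = [9; (1, 1, 5, 1, 5, 1, 1, 18)] with period length k = 8.
k is even, so the fundamental solution of x^2 - 91y^2 = 1 is (p_{k-1}, q_{k-1}) = (p_7, q_7); compute convergents through index 7.
Convergents (p_i = a_i*p_{i-1} + p_{i-2}, q_i = a_i*q_{i-1} + q_{i-2} with p_{-2}=0, p_{-1}=1, q_{-2}=1, q_{-1}=0):
  i=0: a_0=9, p_0 = 9*1 + 0 = 9, q_0 = 9*0 + 1 = 1.
  i=1: a_1=1, p_1 = 1*9 + 1 = 10, q_1 = 1*1 + 0 = 1.
  i=2: a_2=1, p_2 = 1*10 + 9 = 19, q_2 = 1*1 + 1 = 2.
  i=3: a_3=5, p_3 = 5*19 + 10 = 105, q_3 = 5*2 + 1 = 11.
  i=4: a_4=1, p_4 = 1*105 + 19 = 124, q_4 = 1*11 + 2 = 13.
  i=5: a_5=5, p_5 = 5*124 + 105 = 725, q_5 = 5*13 + 11 = 76.
  i=6: a_6=1, p_6 = 1*725 + 124 = 849, q_6 = 1*76 + 13 = 89.
  i=7: a_7=1, p_7 = 1*849 + 725 = 1574, q_7 = 1*89 + 76 = 165.
Check: 1574^2 - 91*165^2 = 2477476 - 2477475 = 1, so (x, y) = (1574, 165) solves the equation, and by the theorem it is the least positive solution.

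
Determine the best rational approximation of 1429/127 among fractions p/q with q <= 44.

45/4

Expand x = 1429/127 as a continued fraction with the Euclidean algorithm:
  1429 = 11*127 + 32, so a_0 = 11.
  127 = 3*32 + 31, so a_1 = 3.
  32 = 1*31 + 1, so a_2 = 1.
  31 = 31*1 + 0, so a_3 = 31.
so x = [11; 3, 1, 31].
Convergents (p_i = a_i*p_{i-1} + p_{i-2}, q_i = a_i*q_{i-1} + q_{i-2} with p_{-2}=0, p_{-1}=1, q_{-2}=1, q_{-1}=0), until the denominator exceeds 44:
  i=0: a_0=11, p_0 = 11*1 + 0 = 11, q_0 = 11*0 + 1 = 1.
  i=1: a_1=3, p_1 = 3*11 + 1 = 34, q_1 = 3*1 + 0 = 3.
  i=2: a_2=1, p_2 = 1*34 + 11 = 45, q_2 = 1*3 + 1 = 4.
  i=3: a_3=31, p_3 = 31*45 + 34 = 1429, q_3 = 31*4 + 3 = 127.
q_3 = 127 > 44, so the last convergent with denominator <= 44 is p_2/q_2 = 45/4.
The closest fraction with denominator <= 44 is either p_2/q_2 or the intermediate fraction (k*p_2 + p_1)/(k*q_2 + q_1) with the largest k >= 1 whose denominator stays <= 44; these approach x as k grows, and every other convergent or intermediate fraction in range is farther away.
Largest k: floor((44 - q_1)/q_2) = floor((44 - 3)/4) = 10.
That gives (10*45 + 34)/(10*4 + 3) = 484/43.
Compare the errors: |x - 45/4| = |1429*4 - 45*127|/(127*4) = 1/508, and |x - 484/43| = |1429*43 - 484*127|/(127*43) = 21/5461.
Cross-multiplying, 1*5461 = 5461 < 10668 = 21*508, so 1/508 is smaller: the convergent 45/4 is closer to x than 484/43.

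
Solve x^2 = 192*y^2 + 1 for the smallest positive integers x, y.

First expand sqrt(192) as a continued fraction. With x_i = (sqrt(192) + m_i)/d_i and (m_0, d_0) = (0, 1): a_0 = floor(sqrt(192)) = 13, since 13^2 = 169 <= 192 < 196 = 14^2.
Iterate m_{i+1} = d_i*a_i - m_i, d_{i+1} = (192 - m_{i+1}^2)/d_i, a_{i+1} = floor((a_0 + m_{i+1})/d_{i+1}):
  m_1 = 1*13 - 0 = 13, d_1 = (192 - 13^2)/1 = 23/1 = 23, a_1 = floor((13 + 13)/23) = 1.
  m_2 = 23*1 - 13 = 10, d_2 = (192 - 10^2)/23 = 92/23 = 4, a_2 = floor((13 + 10)/4) = 5.
  m_3 = 4*5 - 10 = 10, d_3 = (192 - 10^2)/4 = 92/4 = 23, a_3 = floor((13 + 10)/23) = 1.
  m_4 = 23*1 - 10 = 13, d_4 = (192 - 13^2)/23 = 23/23 = 1, a_4 = floor((13 + 13)/1) = 26.
  m_5 = 1*26 - 13 = 13, d_5 = (192 - 13^2)/1 = 23/1 = 23: (m_5, d_5) = (m_1, d_1) = (13, 23), so from here the quotients repeat a_1, ..., a_4; the period length is 4.
So sqrt(192) = [13; (1, 5, 1, 26)] with period length k = 4.
k is even, so the fundamental solution of x^2 - 192y^2 = 1 is (p_{k-1}, q_{k-1}) = (p_3, q_3); compute convergents through index 3.
Convergents (p_i = a_i*p_{i-1} + p_{i-2}, q_i = a_i*q_{i-1} + q_{i-2} with p_{-2}=0, p_{-1}=1, q_{-2}=1, q_{-1}=0):
  i=0: a_0=13, p_0 = 13*1 + 0 = 13, q_0 = 13*0 + 1 = 1.
  i=1: a_1=1, p_1 = 1*13 + 1 = 14, q_1 = 1*1 + 0 = 1.
  i=2: a_2=5, p_2 = 5*14 + 13 = 83, q_2 = 5*1 + 1 = 6.
  i=3: a_3=1, p_3 = 1*83 + 14 = 97, q_3 = 1*6 + 1 = 7.
Check: 97^2 - 192*7^2 = 9409 - 9408 = 1, so (x, y) = (97, 7) solves the equation, and by the theorem it is the least positive solution.

(x, y) = (97, 7)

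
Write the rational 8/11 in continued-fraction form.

Run the Euclidean algorithm on 8 and 11; the successive quotients are the partial quotients a_0, a_1, ... (each step inverts the fractional part left over by the previous one):
  8 = 0*11 + 8, so a_0 = 0.
  11 = 1*8 + 3, so a_1 = 1.
  8 = 2*3 + 2, so a_2 = 2.
  3 = 1*2 + 1, so a_3 = 1.
  2 = 2*1 + 0, so a_4 = 2.
The remainder reaches 0 after 5 divisions, so the expansion has 5 partial quotients, read off in order.

[0; 1, 2, 1, 2]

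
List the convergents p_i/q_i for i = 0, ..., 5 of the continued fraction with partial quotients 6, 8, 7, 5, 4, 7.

6/1, 49/8, 349/57, 1794/293, 7525/1229, 54469/8896

Using the convergent recurrence p_i = a_i*p_{i-1} + p_{i-2}, q_i = a_i*q_{i-1} + q_{i-2} with p_{-2}=0, p_{-1}=1, q_{-2}=1, q_{-1}=0:
  i=0: a_0=6, p_0 = 6*1 + 0 = 6, q_0 = 6*0 + 1 = 1.
  i=1: a_1=8, p_1 = 8*6 + 1 = 49, q_1 = 8*1 + 0 = 8.
  i=2: a_2=7, p_2 = 7*49 + 6 = 349, q_2 = 7*8 + 1 = 57.
  i=3: a_3=5, p_3 = 5*349 + 49 = 1794, q_3 = 5*57 + 8 = 293.
  i=4: a_4=4, p_4 = 4*1794 + 349 = 7525, q_4 = 4*293 + 57 = 1229.
  i=5: a_5=7, p_5 = 7*7525 + 1794 = 54469, q_5 = 7*1229 + 293 = 8896.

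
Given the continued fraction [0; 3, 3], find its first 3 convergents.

Using the convergent recurrence p_i = a_i*p_{i-1} + p_{i-2}, q_i = a_i*q_{i-1} + q_{i-2} with p_{-2}=0, p_{-1}=1, q_{-2}=1, q_{-1}=0:
  i=0: a_0=0, p_0 = 0*1 + 0 = 0, q_0 = 0*0 + 1 = 1.
  i=1: a_1=3, p_1 = 3*0 + 1 = 1, q_1 = 3*1 + 0 = 3.
  i=2: a_2=3, p_2 = 3*1 + 0 = 3, q_2 = 3*3 + 1 = 10.

0/1, 1/3, 3/10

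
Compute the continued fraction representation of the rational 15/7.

[2; 7]

Run the Euclidean algorithm on 15 and 7; the successive quotients are the partial quotients a_0, a_1, ... (each step inverts the fractional part left over by the previous one):
  15 = 2*7 + 1, so a_0 = 2.
  7 = 7*1 + 0, so a_1 = 7.
The remainder reaches 0 after 2 divisions, so the expansion has 2 partial quotients, read off in order.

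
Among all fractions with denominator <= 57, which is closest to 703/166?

Expand x = 703/166 as a continued fraction with the Euclidean algorithm:
  703 = 4*166 + 39, so a_0 = 4.
  166 = 4*39 + 10, so a_1 = 4.
  39 = 3*10 + 9, so a_2 = 3.
  10 = 1*9 + 1, so a_3 = 1.
  9 = 9*1 + 0, so a_4 = 9.
so x = [4; 4, 3, 1, 9].
Convergents (p_i = a_i*p_{i-1} + p_{i-2}, q_i = a_i*q_{i-1} + q_{i-2} with p_{-2}=0, p_{-1}=1, q_{-2}=1, q_{-1}=0), until the denominator exceeds 57:
  i=0: a_0=4, p_0 = 4*1 + 0 = 4, q_0 = 4*0 + 1 = 1.
  i=1: a_1=4, p_1 = 4*4 + 1 = 17, q_1 = 4*1 + 0 = 4.
  i=2: a_2=3, p_2 = 3*17 + 4 = 55, q_2 = 3*4 + 1 = 13.
  i=3: a_3=1, p_3 = 1*55 + 17 = 72, q_3 = 1*13 + 4 = 17.
  i=4: a_4=9, p_4 = 9*72 + 55 = 703, q_4 = 9*17 + 13 = 166.
q_4 = 166 > 57, so the last convergent with denominator <= 57 is p_3/q_3 = 72/17.
The closest fraction with denominator <= 57 is either p_3/q_3 or the intermediate fraction (k*p_3 + p_2)/(k*q_3 + q_2) with the largest k >= 1 whose denominator stays <= 57; these approach x as k grows, and every other convergent or intermediate fraction in range is farther away.
Largest k: floor((57 - q_2)/q_3) = floor((57 - 13)/17) = 2.
That gives (2*72 + 55)/(2*17 + 13) = 199/47.
Compare the errors: |x - 72/17| = |703*17 - 72*166|/(166*17) = 1/2822, and |x - 199/47| = |703*47 - 199*166|/(166*47) = 7/7802.
Cross-multiplying, 1*7802 = 7802 < 19754 = 7*2822, so 1/2822 is smaller: the convergent 72/17 is closer to x than 199/47.

72/17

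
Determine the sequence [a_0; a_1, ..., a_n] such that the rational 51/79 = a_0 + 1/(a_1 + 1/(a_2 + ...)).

[0; 1, 1, 1, 4, 1, 1, 2]

Run the Euclidean algorithm on 51 and 79; the successive quotients are the partial quotients a_0, a_1, ... (each step inverts the fractional part left over by the previous one):
  51 = 0*79 + 51, so a_0 = 0.
  79 = 1*51 + 28, so a_1 = 1.
  51 = 1*28 + 23, so a_2 = 1.
  28 = 1*23 + 5, so a_3 = 1.
  23 = 4*5 + 3, so a_4 = 4.
  5 = 1*3 + 2, so a_5 = 1.
  3 = 1*2 + 1, so a_6 = 1.
  2 = 2*1 + 0, so a_7 = 2.
The remainder reaches 0 after 8 divisions, so the expansion has 8 partial quotients, read off in order.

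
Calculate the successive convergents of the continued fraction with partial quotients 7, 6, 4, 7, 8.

Using the convergent recurrence p_i = a_i*p_{i-1} + p_{i-2}, q_i = a_i*q_{i-1} + q_{i-2} with p_{-2}=0, p_{-1}=1, q_{-2}=1, q_{-1}=0:
  i=0: a_0=7, p_0 = 7*1 + 0 = 7, q_0 = 7*0 + 1 = 1.
  i=1: a_1=6, p_1 = 6*7 + 1 = 43, q_1 = 6*1 + 0 = 6.
  i=2: a_2=4, p_2 = 4*43 + 7 = 179, q_2 = 4*6 + 1 = 25.
  i=3: a_3=7, p_3 = 7*179 + 43 = 1296, q_3 = 7*25 + 6 = 181.
  i=4: a_4=8, p_4 = 8*1296 + 179 = 10547, q_4 = 8*181 + 25 = 1473.

7/1, 43/6, 179/25, 1296/181, 10547/1473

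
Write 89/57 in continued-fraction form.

[1; 1, 1, 3, 1, 1, 3]

Run the Euclidean algorithm on 89 and 57; the successive quotients are the partial quotients a_0, a_1, ... (each step inverts the fractional part left over by the previous one):
  89 = 1*57 + 32, so a_0 = 1.
  57 = 1*32 + 25, so a_1 = 1.
  32 = 1*25 + 7, so a_2 = 1.
  25 = 3*7 + 4, so a_3 = 3.
  7 = 1*4 + 3, so a_4 = 1.
  4 = 1*3 + 1, so a_5 = 1.
  3 = 3*1 + 0, so a_6 = 3.
The remainder reaches 0 after 7 divisions, so the expansion has 7 partial quotients, read off in order.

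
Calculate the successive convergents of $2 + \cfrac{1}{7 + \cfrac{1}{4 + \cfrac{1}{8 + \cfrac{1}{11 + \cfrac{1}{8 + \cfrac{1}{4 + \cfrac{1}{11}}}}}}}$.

Using the convergent recurrence p_i = a_i*p_{i-1} + p_{i-2}, q_i = a_i*q_{i-1} + q_{i-2} with p_{-2}=0, p_{-1}=1, q_{-2}=1, q_{-1}=0:
  i=0: a_0=2, p_0 = 2*1 + 0 = 2, q_0 = 2*0 + 1 = 1.
  i=1: a_1=7, p_1 = 7*2 + 1 = 15, q_1 = 7*1 + 0 = 7.
  i=2: a_2=4, p_2 = 4*15 + 2 = 62, q_2 = 4*7 + 1 = 29.
  i=3: a_3=8, p_3 = 8*62 + 15 = 511, q_3 = 8*29 + 7 = 239.
  i=4: a_4=11, p_4 = 11*511 + 62 = 5683, q_4 = 11*239 + 29 = 2658.
  i=5: a_5=8, p_5 = 8*5683 + 511 = 45975, q_5 = 8*2658 + 239 = 21503.
  i=6: a_6=4, p_6 = 4*45975 + 5683 = 189583, q_6 = 4*21503 + 2658 = 88670.
  i=7: a_7=11, p_7 = 11*189583 + 45975 = 2131388, q_7 = 11*88670 + 21503 = 996873.

2/1, 15/7, 62/29, 511/239, 5683/2658, 45975/21503, 189583/88670, 2131388/996873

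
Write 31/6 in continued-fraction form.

[5; 6]

Run the Euclidean algorithm on 31 and 6; the successive quotients are the partial quotients a_0, a_1, ... (each step inverts the fractional part left over by the previous one):
  31 = 5*6 + 1, so a_0 = 5.
  6 = 6*1 + 0, so a_1 = 6.
The remainder reaches 0 after 2 divisions, so the expansion has 2 partial quotients, read off in order.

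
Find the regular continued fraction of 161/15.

[10; 1, 2, 1, 3]

Run the Euclidean algorithm on 161 and 15; the successive quotients are the partial quotients a_0, a_1, ... (each step inverts the fractional part left over by the previous one):
  161 = 10*15 + 11, so a_0 = 10.
  15 = 1*11 + 4, so a_1 = 1.
  11 = 2*4 + 3, so a_2 = 2.
  4 = 1*3 + 1, so a_3 = 1.
  3 = 3*1 + 0, so a_4 = 3.
The remainder reaches 0 after 5 divisions, so the expansion has 5 partial quotients, read off in order.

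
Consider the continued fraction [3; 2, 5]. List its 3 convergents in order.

Using the convergent recurrence p_i = a_i*p_{i-1} + p_{i-2}, q_i = a_i*q_{i-1} + q_{i-2} with p_{-2}=0, p_{-1}=1, q_{-2}=1, q_{-1}=0:
  i=0: a_0=3, p_0 = 3*1 + 0 = 3, q_0 = 3*0 + 1 = 1.
  i=1: a_1=2, p_1 = 2*3 + 1 = 7, q_1 = 2*1 + 0 = 2.
  i=2: a_2=5, p_2 = 5*7 + 3 = 38, q_2 = 5*2 + 1 = 11.

3/1, 7/2, 38/11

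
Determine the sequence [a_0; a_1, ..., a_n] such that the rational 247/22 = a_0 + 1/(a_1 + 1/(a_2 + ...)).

Run the Euclidean algorithm on 247 and 22; the successive quotients are the partial quotients a_0, a_1, ... (each step inverts the fractional part left over by the previous one):
  247 = 11*22 + 5, so a_0 = 11.
  22 = 4*5 + 2, so a_1 = 4.
  5 = 2*2 + 1, so a_2 = 2.
  2 = 2*1 + 0, so a_3 = 2.
The remainder reaches 0 after 4 divisions, so the expansion has 4 partial quotients, read off in order.

[11; 4, 2, 2]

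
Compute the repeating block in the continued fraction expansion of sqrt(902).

Write x_i = (sqrt(902) + m_i)/d_i with (m_0, d_0) = (0, 1). a_0 = floor(sqrt(902)) = 30, since 30^2 = 900 <= 902 < 961 = 31^2.
Iterate m_{i+1} = d_i*a_i - m_i, d_{i+1} = (902 - m_{i+1}^2)/d_i, a_{i+1} = floor((a_0 + m_{i+1})/d_{i+1}):
  m_1 = 1*30 - 0 = 30, d_1 = (902 - 30^2)/1 = 2/1 = 2, a_1 = floor((30 + 30)/2) = 30.
  m_2 = 2*30 - 30 = 30, d_2 = (902 - 30^2)/2 = 2/2 = 1, a_2 = floor((30 + 30)/1) = 60.
  m_3 = 1*60 - 30 = 30, d_3 = (902 - 30^2)/1 = 2/1 = 2: (m_3, d_3) = (m_1, d_1) = (30, 2), so from here the quotients repeat a_1, a_2; the period length is 2.
Hence the expansion of sqrt(902) is a_0 = 30 followed by the repeating block 30, 60 (period 2).

[30; (30, 60)]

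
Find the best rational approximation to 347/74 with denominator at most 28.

Expand x = 347/74 as a continued fraction with the Euclidean algorithm:
  347 = 4*74 + 51, so a_0 = 4.
  74 = 1*51 + 23, so a_1 = 1.
  51 = 2*23 + 5, so a_2 = 2.
  23 = 4*5 + 3, so a_3 = 4.
  5 = 1*3 + 2, so a_4 = 1.
  3 = 1*2 + 1, so a_5 = 1.
  2 = 2*1 + 0, so a_6 = 2.
so x = [4; 1, 2, 4, 1, 1, 2].
Convergents (p_i = a_i*p_{i-1} + p_{i-2}, q_i = a_i*q_{i-1} + q_{i-2} with p_{-2}=0, p_{-1}=1, q_{-2}=1, q_{-1}=0), until the denominator exceeds 28:
  i=0: a_0=4, p_0 = 4*1 + 0 = 4, q_0 = 4*0 + 1 = 1.
  i=1: a_1=1, p_1 = 1*4 + 1 = 5, q_1 = 1*1 + 0 = 1.
  i=2: a_2=2, p_2 = 2*5 + 4 = 14, q_2 = 2*1 + 1 = 3.
  i=3: a_3=4, p_3 = 4*14 + 5 = 61, q_3 = 4*3 + 1 = 13.
  i=4: a_4=1, p_4 = 1*61 + 14 = 75, q_4 = 1*13 + 3 = 16.
  i=5: a_5=1, p_5 = 1*75 + 61 = 136, q_5 = 1*16 + 13 = 29.
q_5 = 29 > 28, so the last convergent with denominator <= 28 is p_4/q_4 = 75/16.
The closest fraction with denominator <= 28 is either p_4/q_4 or the intermediate fraction (k*p_4 + p_3)/(k*q_4 + q_3) with the largest k >= 1 whose denominator stays <= 28; these approach x as k grows, and every other convergent or intermediate fraction in range is farther away.
Largest k: floor((28 - q_3)/q_4) = floor((28 - 13)/16) = 0.
Since k = 0, no intermediate fraction beyond p_4/q_4 has denominator <= 28, so the convergent 75/16 is the closest (its error is |347*16 - 75*74|/(74*16) = 2/1184).

75/16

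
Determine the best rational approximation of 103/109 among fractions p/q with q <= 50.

17/18

Expand x = 103/109 as a continued fraction with the Euclidean algorithm:
  103 = 0*109 + 103, so a_0 = 0.
  109 = 1*103 + 6, so a_1 = 1.
  103 = 17*6 + 1, so a_2 = 17.
  6 = 6*1 + 0, so a_3 = 6.
so x = [0; 1, 17, 6].
Convergents (p_i = a_i*p_{i-1} + p_{i-2}, q_i = a_i*q_{i-1} + q_{i-2} with p_{-2}=0, p_{-1}=1, q_{-2}=1, q_{-1}=0), until the denominator exceeds 50:
  i=0: a_0=0, p_0 = 0*1 + 0 = 0, q_0 = 0*0 + 1 = 1.
  i=1: a_1=1, p_1 = 1*0 + 1 = 1, q_1 = 1*1 + 0 = 1.
  i=2: a_2=17, p_2 = 17*1 + 0 = 17, q_2 = 17*1 + 1 = 18.
  i=3: a_3=6, p_3 = 6*17 + 1 = 103, q_3 = 6*18 + 1 = 109.
q_3 = 109 > 50, so the last convergent with denominator <= 50 is p_2/q_2 = 17/18.
The closest fraction with denominator <= 50 is either p_2/q_2 or the intermediate fraction (k*p_2 + p_1)/(k*q_2 + q_1) with the largest k >= 1 whose denominator stays <= 50; these approach x as k grows, and every other convergent or intermediate fraction in range is farther away.
Largest k: floor((50 - q_1)/q_2) = floor((50 - 1)/18) = 2.
That gives (2*17 + 1)/(2*18 + 1) = 35/37.
Compare the errors: |x - 17/18| = |103*18 - 17*109|/(109*18) = 1/1962, and |x - 35/37| = |103*37 - 35*109|/(109*37) = 4/4033.
Cross-multiplying, 1*4033 = 4033 < 7848 = 4*1962, so 1/1962 is smaller: the convergent 17/18 is closer to x than 35/37.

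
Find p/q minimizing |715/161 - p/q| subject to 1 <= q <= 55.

151/34

Expand x = 715/161 as a continued fraction with the Euclidean algorithm:
  715 = 4*161 + 71, so a_0 = 4.
  161 = 2*71 + 19, so a_1 = 2.
  71 = 3*19 + 14, so a_2 = 3.
  19 = 1*14 + 5, so a_3 = 1.
  14 = 2*5 + 4, so a_4 = 2.
  5 = 1*4 + 1, so a_5 = 1.
  4 = 4*1 + 0, so a_6 = 4.
so x = [4; 2, 3, 1, 2, 1, 4].
Convergents (p_i = a_i*p_{i-1} + p_{i-2}, q_i = a_i*q_{i-1} + q_{i-2} with p_{-2}=0, p_{-1}=1, q_{-2}=1, q_{-1}=0), until the denominator exceeds 55:
  i=0: a_0=4, p_0 = 4*1 + 0 = 4, q_0 = 4*0 + 1 = 1.
  i=1: a_1=2, p_1 = 2*4 + 1 = 9, q_1 = 2*1 + 0 = 2.
  i=2: a_2=3, p_2 = 3*9 + 4 = 31, q_2 = 3*2 + 1 = 7.
  i=3: a_3=1, p_3 = 1*31 + 9 = 40, q_3 = 1*7 + 2 = 9.
  i=4: a_4=2, p_4 = 2*40 + 31 = 111, q_4 = 2*9 + 7 = 25.
  i=5: a_5=1, p_5 = 1*111 + 40 = 151, q_5 = 1*25 + 9 = 34.
  i=6: a_6=4, p_6 = 4*151 + 111 = 715, q_6 = 4*34 + 25 = 161.
q_6 = 161 > 55, so the last convergent with denominator <= 55 is p_5/q_5 = 151/34.
The closest fraction with denominator <= 55 is either p_5/q_5 or the intermediate fraction (k*p_5 + p_4)/(k*q_5 + q_4) with the largest k >= 1 whose denominator stays <= 55; these approach x as k grows, and every other convergent or intermediate fraction in range is farther away.
Largest k: floor((55 - q_4)/q_5) = floor((55 - 25)/34) = 0.
Since k = 0, no intermediate fraction beyond p_5/q_5 has denominator <= 55, so the convergent 151/34 is the closest (its error is |715*34 - 151*161|/(161*34) = 1/5474).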